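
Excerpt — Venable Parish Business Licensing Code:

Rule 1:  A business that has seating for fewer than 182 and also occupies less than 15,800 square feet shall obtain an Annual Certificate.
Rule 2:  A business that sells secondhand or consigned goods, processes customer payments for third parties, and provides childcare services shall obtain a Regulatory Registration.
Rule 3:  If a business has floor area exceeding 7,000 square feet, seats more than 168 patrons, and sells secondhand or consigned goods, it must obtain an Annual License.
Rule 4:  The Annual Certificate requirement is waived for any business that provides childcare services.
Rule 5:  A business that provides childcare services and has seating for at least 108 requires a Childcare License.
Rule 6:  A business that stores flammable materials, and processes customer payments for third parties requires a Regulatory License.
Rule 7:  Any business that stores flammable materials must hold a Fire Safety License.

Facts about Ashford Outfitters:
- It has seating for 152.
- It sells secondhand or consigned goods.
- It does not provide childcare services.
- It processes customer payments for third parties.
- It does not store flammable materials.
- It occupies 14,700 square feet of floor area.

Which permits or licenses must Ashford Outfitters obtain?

Rule 1: seating 152 < 182; floor area 14,700 square feet < 15,800 square feet → Annual Certificate required.
Rule 2: sells secondhand or consigned goods; processes customer payments for third parties; does not provide childcare services → Regulatory Registration not required.
Rule 3: floor area 14,700 square feet > 7,000 square feet; seating 152 ≤ 168; sells secondhand or consigned goods → Annual License not required.
Rule 4: does not provide childcare services → Annual Certificate exemption does not apply.
Rule 5: does not provide childcare services; seating 152 ≥ 108 → Childcare License not required.
Rule 6: does not store flammable materials; processes customer payments for third parties → Regulatory License not required.
Rule 7: does not store flammable materials → Fire Safety License not required.

Annual Certificate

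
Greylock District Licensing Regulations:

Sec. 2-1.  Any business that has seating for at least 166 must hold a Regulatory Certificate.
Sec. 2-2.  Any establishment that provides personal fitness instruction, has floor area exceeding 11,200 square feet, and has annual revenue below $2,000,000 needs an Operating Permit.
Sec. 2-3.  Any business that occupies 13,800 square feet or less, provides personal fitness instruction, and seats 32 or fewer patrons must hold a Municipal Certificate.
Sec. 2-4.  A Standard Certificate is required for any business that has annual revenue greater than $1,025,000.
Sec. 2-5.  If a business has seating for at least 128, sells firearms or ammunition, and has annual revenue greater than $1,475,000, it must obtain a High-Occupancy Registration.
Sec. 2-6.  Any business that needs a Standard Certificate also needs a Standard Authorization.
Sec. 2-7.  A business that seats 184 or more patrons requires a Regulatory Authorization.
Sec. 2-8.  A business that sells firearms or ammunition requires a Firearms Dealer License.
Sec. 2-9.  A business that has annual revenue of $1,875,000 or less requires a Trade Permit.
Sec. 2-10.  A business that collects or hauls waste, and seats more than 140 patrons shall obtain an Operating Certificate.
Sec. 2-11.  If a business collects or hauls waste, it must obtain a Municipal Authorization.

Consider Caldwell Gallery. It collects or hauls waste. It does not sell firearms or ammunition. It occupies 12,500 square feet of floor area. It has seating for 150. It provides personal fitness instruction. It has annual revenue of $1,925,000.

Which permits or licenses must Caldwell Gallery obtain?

Sec. 2-1. seating 150 < 166 → Regulatory Certificate not required.
Sec. 2-2. provides personal fitness instruction; floor area 12,500 square feet > 11,200 square feet; revenue $1,925,000 < $2,000,000 → Operating Permit required.
Sec. 2-3. floor area 12,500 square feet ≤ 13,800 square feet; provides personal fitness instruction; seating 150 > 32 → Municipal Certificate not required.
Sec. 2-4. revenue $1,925,000 > $1,025,000 → Standard Certificate required.
Sec. 2-5. seating 150 ≥ 128; does not sell firearms or ammunition; revenue $1,925,000 > $1,475,000 → High-Occupancy Registration not required.
Sec. 2-6. Standard Certificate is required → Standard Authorization also required.
Sec. 2-7. seating 150 < 184 → Regulatory Authorization not required.
Sec. 2-8. does not sell firearms or ammunition → Firearms Dealer License not required.
Sec. 2-9. revenue $1,925,000 > $1,875,000 → Trade Permit not required.
Sec. 2-10. collects or hauls waste; seating 150 > 140 → Operating Certificate required.
Sec. 2-11. collects or hauls waste → Municipal Authorization required.

Municipal Authorization, Operating Certificate, Operating Permit, Standard Authorization, Standard Certificate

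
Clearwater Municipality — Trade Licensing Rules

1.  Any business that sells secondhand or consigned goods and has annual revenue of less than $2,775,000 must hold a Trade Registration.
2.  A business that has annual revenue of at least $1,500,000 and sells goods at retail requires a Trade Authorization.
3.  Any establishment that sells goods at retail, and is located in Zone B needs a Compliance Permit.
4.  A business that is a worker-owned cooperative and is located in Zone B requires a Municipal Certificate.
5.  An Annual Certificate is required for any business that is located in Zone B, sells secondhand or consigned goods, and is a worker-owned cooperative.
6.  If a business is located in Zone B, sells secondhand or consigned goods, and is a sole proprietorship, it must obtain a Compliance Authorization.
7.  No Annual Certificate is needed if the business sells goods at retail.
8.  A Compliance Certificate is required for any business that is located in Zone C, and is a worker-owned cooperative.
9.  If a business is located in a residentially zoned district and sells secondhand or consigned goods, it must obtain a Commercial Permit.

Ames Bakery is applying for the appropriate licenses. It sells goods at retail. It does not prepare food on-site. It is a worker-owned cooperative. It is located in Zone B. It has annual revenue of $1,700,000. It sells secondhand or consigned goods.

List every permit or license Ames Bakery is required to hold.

1. sells secondhand or consigned goods; revenue $1,700,000 < $2,775,000 → Trade Registration required.
2. revenue $1,700,000 ≥ $1,500,000; sells goods at retail → Trade Authorization required.
3. sells goods at retail; is located in Zone B → Compliance Permit required.
4. is a worker-owned cooperative; is located in Zone B → Municipal Certificate required.
5. is located in Zone B; sells secondhand or consigned goods; is a worker-owned cooperative → Annual Certificate required.
6. is located in Zone B; sells secondhand or consigned goods; is a worker-owned cooperative (not: is a sole proprietorship) → Compliance Authorization not required.
7. sells goods at retail → exempt from Annual Certificate.
8. is located in Zone B (not: is located in Zone C); is a worker-owned cooperative → Compliance Certificate not required.
9. is located in Zone B (not: is located in a residentially zoned district); sells secondhand or consigned goods → Commercial Permit not required.

Compliance Permit, Municipal Certificate, Trade Authorization, Trade Registration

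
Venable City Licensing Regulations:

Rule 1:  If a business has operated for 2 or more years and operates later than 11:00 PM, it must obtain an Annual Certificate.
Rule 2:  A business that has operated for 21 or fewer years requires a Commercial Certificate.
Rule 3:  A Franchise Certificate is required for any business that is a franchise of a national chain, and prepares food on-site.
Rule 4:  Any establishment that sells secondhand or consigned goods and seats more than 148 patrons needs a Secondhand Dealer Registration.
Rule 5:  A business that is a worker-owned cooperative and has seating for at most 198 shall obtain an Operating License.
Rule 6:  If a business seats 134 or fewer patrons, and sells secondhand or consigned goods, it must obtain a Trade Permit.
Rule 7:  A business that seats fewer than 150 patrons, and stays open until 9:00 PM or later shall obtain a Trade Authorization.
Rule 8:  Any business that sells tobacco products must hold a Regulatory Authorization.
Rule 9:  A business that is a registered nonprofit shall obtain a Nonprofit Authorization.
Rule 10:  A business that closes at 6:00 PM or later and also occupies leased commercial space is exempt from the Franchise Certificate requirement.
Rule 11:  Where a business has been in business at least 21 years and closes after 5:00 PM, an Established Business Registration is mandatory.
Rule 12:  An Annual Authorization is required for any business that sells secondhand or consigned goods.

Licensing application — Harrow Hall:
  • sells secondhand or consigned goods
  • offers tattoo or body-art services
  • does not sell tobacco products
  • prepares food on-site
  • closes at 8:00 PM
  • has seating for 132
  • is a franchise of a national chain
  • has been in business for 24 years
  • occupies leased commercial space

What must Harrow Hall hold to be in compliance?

Annual Authorization, Established Business Registration, Trade Permit

Rule 1: years in business 24 ≥ 2; closes 8:00 PM, at/before 11:00 PM → Annual Certificate not required.
Rule 2: years in business 24 > 21 → Commercial Certificate not required.
Rule 3: is a franchise of a national chain; prepares food on-site → Franchise Certificate required.
Rule 4: sells secondhand or consigned goods; seating 132 ≤ 148 → Secondhand Dealer Registration not required.
Rule 5: is a franchise of a national chain (not: is a worker-owned cooperative); seating 132 ≤ 198 → Operating License not required.
Rule 6: seating 132 ≤ 134; sells secondhand or consigned goods → Trade Permit required.
Rule 7: seating 132 < 150; closes 8:00 PM, at/before 9:00 PM → Trade Authorization not required.
Rule 8: does not sell tobacco products → Regulatory Authorization not required.
Rule 9: is a franchise of a national chain (not: is a registered nonprofit) → Nonprofit Authorization not required.
Rule 10: closes 8:00 PM, after 6:00 PM; occupies leased commercial space → exempt from Franchise Certificate.
Rule 11: years in business 24 ≥ 21; closes 8:00 PM, after 5:00 PM → Established Business Registration required.
Rule 12: sells secondhand or consigned goods → Annual Authorization required.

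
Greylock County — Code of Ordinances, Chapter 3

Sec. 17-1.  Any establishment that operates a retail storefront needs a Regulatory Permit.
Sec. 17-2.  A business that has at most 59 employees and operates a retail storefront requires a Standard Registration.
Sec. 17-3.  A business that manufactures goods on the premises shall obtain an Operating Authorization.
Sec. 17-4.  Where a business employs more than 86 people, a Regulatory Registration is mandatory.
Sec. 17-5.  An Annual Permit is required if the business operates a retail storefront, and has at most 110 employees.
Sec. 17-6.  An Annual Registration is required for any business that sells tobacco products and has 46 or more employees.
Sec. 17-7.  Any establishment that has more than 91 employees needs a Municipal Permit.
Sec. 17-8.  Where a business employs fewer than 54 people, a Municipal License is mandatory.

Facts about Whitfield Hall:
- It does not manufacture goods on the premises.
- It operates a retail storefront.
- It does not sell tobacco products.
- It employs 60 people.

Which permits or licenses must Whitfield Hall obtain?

Annual Permit, Regulatory Permit

Sec. 17-1. operates a retail storefront → Regulatory Permit required.
Sec. 17-2. employees 60 > 59; operates a retail storefront → Standard Registration not required.
Sec. 17-3. does not manufacture goods on the premises → Operating Authorization not required.
Sec. 17-4. employees 60 ≤ 86 → Regulatory Registration not required.
Sec. 17-5. operates a retail storefront; employees 60 ≤ 110 → Annual Permit required.
Sec. 17-6. does not sell tobacco products; employees 60 ≥ 46 → Annual Registration not required.
Sec. 17-7. employees 60 ≤ 91 → Municipal Permit not required.
Sec. 17-8. employees 60 ≥ 54 → Municipal License not required.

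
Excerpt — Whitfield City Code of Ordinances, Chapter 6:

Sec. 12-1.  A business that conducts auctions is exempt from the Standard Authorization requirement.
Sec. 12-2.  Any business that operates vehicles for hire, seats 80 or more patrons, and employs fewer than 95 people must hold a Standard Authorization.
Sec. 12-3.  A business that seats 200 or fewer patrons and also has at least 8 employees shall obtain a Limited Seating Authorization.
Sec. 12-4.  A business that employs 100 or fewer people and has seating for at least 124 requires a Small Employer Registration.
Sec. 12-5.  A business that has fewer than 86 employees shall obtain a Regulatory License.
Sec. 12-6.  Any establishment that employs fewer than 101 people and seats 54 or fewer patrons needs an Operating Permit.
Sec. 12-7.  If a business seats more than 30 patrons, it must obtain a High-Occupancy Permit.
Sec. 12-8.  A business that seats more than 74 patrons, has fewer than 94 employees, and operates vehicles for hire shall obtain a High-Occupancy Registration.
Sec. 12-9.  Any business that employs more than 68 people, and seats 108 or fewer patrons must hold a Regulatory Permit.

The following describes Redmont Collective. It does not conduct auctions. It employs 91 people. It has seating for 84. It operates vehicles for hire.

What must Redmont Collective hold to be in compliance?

Sec. 12-1. does not conduct auctions → Standard Authorization exemption does not apply.
Sec. 12-2. operates vehicles for hire; seating 84 ≥ 80; employees 91 < 95 → Standard Authorization required.
Sec. 12-3. seating 84 ≤ 200; employees 91 ≥ 8 → Limited Seating Authorization required.
Sec. 12-4. employees 91 ≤ 100; seating 84 < 124 → Small Employer Registration not required.
Sec. 12-5. employees 91 ≥ 86 → Regulatory License not required.
Sec. 12-6. employees 91 < 101; seating 84 > 54 → Operating Permit not required.
Sec. 12-7. seating 84 > 30 → High-Occupancy Permit required.
Sec. 12-8. seating 84 > 74; employees 91 < 94; operates vehicles for hire → High-Occupancy Registration required.
Sec. 12-9. employees 91 > 68; seating 84 ≤ 108 → Regulatory Permit required.

High-Occupancy Permit, High-Occupancy Registration, Limited Seating Authorization, Regulatory Permit, Standard Authorization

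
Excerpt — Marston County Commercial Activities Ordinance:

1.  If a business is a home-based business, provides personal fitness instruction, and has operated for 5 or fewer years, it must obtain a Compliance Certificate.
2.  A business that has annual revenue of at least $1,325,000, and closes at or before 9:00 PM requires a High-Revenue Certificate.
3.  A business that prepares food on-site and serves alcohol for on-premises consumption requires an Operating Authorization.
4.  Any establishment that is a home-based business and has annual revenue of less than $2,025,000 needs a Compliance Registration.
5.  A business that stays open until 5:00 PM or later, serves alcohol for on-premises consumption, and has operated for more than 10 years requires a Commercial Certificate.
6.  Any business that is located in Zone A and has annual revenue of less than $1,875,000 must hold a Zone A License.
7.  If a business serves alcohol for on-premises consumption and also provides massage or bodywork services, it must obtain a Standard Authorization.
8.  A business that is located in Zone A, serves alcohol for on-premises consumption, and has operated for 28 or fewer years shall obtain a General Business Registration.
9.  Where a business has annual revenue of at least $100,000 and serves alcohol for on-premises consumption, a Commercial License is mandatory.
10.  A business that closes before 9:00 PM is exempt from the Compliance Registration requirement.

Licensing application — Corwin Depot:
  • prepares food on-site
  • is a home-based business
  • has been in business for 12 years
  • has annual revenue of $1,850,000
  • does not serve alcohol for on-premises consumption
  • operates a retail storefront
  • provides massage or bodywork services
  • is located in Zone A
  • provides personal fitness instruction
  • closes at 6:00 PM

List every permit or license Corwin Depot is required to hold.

1. is a home-based business; provides personal fitness instruction; years in business 12 > 5 → Compliance Certificate not required.
2. revenue $1,850,000 ≥ $1,325,000; closes 6:00 PM, at/before 9:00 PM → High-Revenue Certificate required.
3. prepares food on-site; does not serve alcohol for on-premises consumption → Operating Authorization not required.
4. is a home-based business; revenue $1,850,000 < $2,025,000 → Compliance Registration required.
5. closes 6:00 PM, after 5:00 PM; does not serve alcohol for on-premises consumption; years in business 12 > 10 → Commercial Certificate not required.
6. is located in Zone A; revenue $1,850,000 < $1,875,000 → Zone A License required.
7. does not serve alcohol for on-premises consumption; provides massage or bodywork services → Standard Authorization not required.
8. is located in Zone A; does not serve alcohol for on-premises consumption; years in business 12 ≤ 28 → General Business Registration not required.
9. revenue $1,850,000 ≥ $100,000; does not serve alcohol for on-premises consumption → Commercial License not required.
10. closes 6:00 PM, at/before 9:00 PM → exempt from Compliance Registration.

High-Revenue Certificate, Zone A License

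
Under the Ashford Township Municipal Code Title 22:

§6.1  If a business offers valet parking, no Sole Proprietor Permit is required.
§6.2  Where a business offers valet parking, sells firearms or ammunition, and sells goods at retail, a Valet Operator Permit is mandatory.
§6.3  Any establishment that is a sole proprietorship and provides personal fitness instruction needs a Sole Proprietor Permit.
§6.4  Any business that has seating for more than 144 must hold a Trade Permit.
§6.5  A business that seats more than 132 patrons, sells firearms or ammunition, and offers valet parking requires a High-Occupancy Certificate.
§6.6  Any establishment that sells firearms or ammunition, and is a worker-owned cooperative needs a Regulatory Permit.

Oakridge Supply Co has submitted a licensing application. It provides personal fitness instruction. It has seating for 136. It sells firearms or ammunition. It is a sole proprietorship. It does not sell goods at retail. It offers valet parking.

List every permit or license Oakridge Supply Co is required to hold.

High-Occupancy Certificate

§6.1 offers valet parking → exempt from Sole Proprietor Permit.
§6.2 offers valet parking; sells firearms or ammunition; does not sell goods at retail → Valet Operator Permit not required.
§6.3 is a sole proprietorship; provides personal fitness instruction → Sole Proprietor Permit required.
§6.4 seating 136 ≤ 144 → Trade Permit not required.
§6.5 seating 136 > 132; sells firearms or ammunition; offers valet parking → High-Occupancy Certificate required.
§6.6 sells firearms or ammunition; is a sole proprietorship (not: is a worker-owned cooperative) → Regulatory Permit not required.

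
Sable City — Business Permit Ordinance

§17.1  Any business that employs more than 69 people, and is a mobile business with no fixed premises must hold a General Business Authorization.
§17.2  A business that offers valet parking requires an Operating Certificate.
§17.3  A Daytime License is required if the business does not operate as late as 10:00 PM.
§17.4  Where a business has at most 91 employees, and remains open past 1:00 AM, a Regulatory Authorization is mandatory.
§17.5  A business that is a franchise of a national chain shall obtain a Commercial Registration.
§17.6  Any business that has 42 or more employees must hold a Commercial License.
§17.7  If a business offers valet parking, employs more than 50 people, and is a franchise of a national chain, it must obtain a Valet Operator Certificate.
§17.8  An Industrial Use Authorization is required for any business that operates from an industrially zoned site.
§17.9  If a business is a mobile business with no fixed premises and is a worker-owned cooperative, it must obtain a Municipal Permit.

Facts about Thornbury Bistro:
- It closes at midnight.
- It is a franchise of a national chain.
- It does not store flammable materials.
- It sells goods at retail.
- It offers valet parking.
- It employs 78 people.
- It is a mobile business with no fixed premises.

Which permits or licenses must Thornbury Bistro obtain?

Commercial License, Commercial Registration, General Business Authorization, Operating Certificate, Valet Operator Certificate

§17.1 employees 78 > 69; is a mobile business with no fixed premises → General Business Authorization required.
§17.2 offers valet parking → Operating Certificate required.
§17.3 closes midnight, after 10:00 PM → Daytime License not required.
§17.4 employees 78 ≤ 91; closes midnight, at/before 1:00 AM → Regulatory Authorization not required.
§17.5 is a franchise of a national chain → Commercial Registration required.
§17.6 employees 78 ≥ 42 → Commercial License required.
§17.7 offers valet parking; employees 78 > 50; is a franchise of a national chain → Valet Operator Certificate required.
§17.8 is a mobile business with no fixed premises (not: operates from an industrially zoned site) → Industrial Use Authorization not required.
§17.9 is a mobile business with no fixed premises; is a franchise of a national chain (not: is a worker-owned cooperative) → Municipal Permit not required.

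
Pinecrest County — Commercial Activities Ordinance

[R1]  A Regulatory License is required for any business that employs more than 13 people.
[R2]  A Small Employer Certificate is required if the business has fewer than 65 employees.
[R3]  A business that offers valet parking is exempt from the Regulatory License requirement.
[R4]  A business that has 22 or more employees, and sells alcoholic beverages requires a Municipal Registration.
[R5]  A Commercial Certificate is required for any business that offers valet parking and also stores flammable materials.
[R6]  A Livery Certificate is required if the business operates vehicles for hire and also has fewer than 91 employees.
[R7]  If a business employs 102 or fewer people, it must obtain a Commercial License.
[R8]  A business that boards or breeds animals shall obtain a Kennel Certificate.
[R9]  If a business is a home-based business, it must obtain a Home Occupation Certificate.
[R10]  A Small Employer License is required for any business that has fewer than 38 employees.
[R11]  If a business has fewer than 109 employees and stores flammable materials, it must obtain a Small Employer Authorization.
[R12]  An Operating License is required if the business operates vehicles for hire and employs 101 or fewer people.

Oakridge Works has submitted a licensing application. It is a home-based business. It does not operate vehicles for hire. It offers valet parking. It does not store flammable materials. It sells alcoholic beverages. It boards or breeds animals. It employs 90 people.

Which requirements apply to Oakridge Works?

Commercial License, Home Occupation Certificate, Kennel Certificate, Municipal Registration

[R1] employees 90 > 13 → Regulatory License required.
[R2] employees 90 ≥ 65 → Small Employer Certificate not required.
[R3] offers valet parking → exempt from Regulatory License.
[R4] employees 90 ≥ 22; sells alcoholic beverages → Municipal Registration required.
[R5] offers valet parking; does not store flammable materials → Commercial Certificate not required.
[R6] does not operate vehicles for hire; employees 90 < 91 → Livery Certificate not required.
[R7] employees 90 ≤ 102 → Commercial License required.
[R8] boards or breeds animals → Kennel Certificate required.
[R9] is a home-based business → Home Occupation Certificate required.
[R10] employees 90 ≥ 38 → Small Employer License not required.
[R11] employees 90 < 109; does not store flammable materials → Small Employer Authorization not required.
[R12] does not operate vehicles for hire; employees 90 ≤ 101 → Operating License not required.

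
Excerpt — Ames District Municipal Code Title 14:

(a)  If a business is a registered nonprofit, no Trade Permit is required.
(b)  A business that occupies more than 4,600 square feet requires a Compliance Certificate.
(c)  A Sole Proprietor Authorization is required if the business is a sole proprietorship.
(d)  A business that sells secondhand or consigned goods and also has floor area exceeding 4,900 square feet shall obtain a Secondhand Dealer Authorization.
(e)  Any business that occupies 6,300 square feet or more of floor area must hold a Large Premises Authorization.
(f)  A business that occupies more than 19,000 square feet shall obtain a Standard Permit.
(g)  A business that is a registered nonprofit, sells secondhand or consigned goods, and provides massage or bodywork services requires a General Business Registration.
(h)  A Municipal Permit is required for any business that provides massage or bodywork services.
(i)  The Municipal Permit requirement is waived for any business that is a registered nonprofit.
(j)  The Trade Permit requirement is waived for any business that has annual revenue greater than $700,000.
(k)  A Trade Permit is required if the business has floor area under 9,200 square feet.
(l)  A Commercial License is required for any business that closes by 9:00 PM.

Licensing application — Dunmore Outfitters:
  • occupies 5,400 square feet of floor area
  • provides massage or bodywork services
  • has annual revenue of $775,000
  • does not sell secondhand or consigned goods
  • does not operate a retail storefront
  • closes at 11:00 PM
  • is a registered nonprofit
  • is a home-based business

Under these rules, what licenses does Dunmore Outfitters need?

Compliance Certificate

(a) is a registered nonprofit → exempt from Trade Permit.
(b) floor area 5,400 square feet > 4,600 square feet → Compliance Certificate required.
(c) is a registered nonprofit (not: is a sole proprietorship) → Sole Proprietor Authorization not required.
(d) does not sell secondhand or consigned goods; floor area 5,400 square feet > 4,900 square feet → Secondhand Dealer Authorization not required.
(e) floor area 5,400 square feet < 6,300 square feet → Large Premises Authorization not required.
(f) floor area 5,400 square feet ≤ 19,000 square feet → Standard Permit not required.
(g) is a registered nonprofit; does not sell secondhand or consigned goods; provides massage or bodywork services → General Business Registration not required.
(h) provides massage or bodywork services → Municipal Permit required.
(i) is a registered nonprofit → exempt from Municipal Permit.
(j) revenue $775,000 > $700,000 → exempt from Trade Permit.
(k) floor area 5,400 square feet < 9,200 square feet → Trade Permit required.
(l) closes 11:00 PM, after 9:00 PM → Commercial License not required.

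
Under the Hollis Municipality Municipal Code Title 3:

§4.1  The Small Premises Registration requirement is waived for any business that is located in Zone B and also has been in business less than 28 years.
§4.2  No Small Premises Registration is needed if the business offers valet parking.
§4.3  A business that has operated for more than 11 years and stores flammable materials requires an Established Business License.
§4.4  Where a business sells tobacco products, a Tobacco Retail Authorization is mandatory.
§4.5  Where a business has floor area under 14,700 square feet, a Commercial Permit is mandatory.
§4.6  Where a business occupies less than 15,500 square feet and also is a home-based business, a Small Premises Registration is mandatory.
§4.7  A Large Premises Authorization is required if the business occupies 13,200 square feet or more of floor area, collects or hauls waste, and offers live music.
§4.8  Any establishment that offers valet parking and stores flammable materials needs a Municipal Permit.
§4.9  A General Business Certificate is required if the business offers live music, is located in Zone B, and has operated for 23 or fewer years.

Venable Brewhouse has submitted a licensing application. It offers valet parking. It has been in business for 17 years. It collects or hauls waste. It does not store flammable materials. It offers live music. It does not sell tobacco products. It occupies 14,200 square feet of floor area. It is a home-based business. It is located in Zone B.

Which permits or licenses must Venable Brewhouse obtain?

Commercial Permit, General Business Certificate, Large Premises Authorization

§4.1 is located in Zone B; years in business 17 < 28 → exempt from Small Premises Registration.
§4.2 offers valet parking → exempt from Small Premises Registration.
§4.3 years in business 17 > 11; does not store flammable materials → Established Business License not required.
§4.4 does not sell tobacco products → Tobacco Retail Authorization not required.
§4.5 floor area 14,200 square feet < 14,700 square feet → Commercial Permit required.
§4.6 floor area 14,200 square feet < 15,500 square feet; is a home-based business → Small Premises Registration required.
§4.7 floor area 14,200 square feet ≥ 13,200 square feet; collects or hauls waste; offers live music → Large Premises Authorization required.
§4.8 offers valet parking; does not store flammable materials → Municipal Permit not required.
§4.9 offers live music; is located in Zone B; years in business 17 ≤ 23 → General Business Certificate required.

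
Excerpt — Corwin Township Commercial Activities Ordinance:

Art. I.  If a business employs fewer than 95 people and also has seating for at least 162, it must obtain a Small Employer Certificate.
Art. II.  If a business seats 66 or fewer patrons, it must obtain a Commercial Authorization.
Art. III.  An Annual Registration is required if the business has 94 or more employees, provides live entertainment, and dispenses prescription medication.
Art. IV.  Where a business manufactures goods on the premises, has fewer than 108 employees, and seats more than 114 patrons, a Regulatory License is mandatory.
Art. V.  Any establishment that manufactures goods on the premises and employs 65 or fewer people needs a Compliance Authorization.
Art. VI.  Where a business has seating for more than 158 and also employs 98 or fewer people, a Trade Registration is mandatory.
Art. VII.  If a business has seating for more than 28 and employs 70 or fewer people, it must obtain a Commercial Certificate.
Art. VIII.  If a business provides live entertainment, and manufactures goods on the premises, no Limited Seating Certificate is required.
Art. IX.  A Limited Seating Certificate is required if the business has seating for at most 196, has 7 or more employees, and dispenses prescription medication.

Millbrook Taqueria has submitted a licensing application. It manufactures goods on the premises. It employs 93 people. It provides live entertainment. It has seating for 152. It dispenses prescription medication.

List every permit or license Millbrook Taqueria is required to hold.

Art. I. employees 93 < 95; seating 152 < 162 → Small Employer Certificate not required.
Art. II. seating 152 > 66 → Commercial Authorization not required.
Art. III. employees 93 < 94; provides live entertainment; dispenses prescription medication → Annual Registration not required.
Art. IV. manufactures goods on the premises; employees 93 < 108; seating 152 > 114 → Regulatory License required.
Art. V. manufactures goods on the premises; employees 93 > 65 → Compliance Authorization not required.
Art. VI. seating 152 ≤ 158; employees 93 ≤ 98 → Trade Registration not required.
Art. VII. seating 152 > 28; employees 93 > 70 → Commercial Certificate not required.
Art. VIII. provides live entertainment; manufactures goods on the premises → exempt from Limited Seating Certificate.
Art. IX. seating 152 ≤ 196; employees 93 ≥ 7; dispenses prescription medication → Limited Seating Certificate required.

Regulatory License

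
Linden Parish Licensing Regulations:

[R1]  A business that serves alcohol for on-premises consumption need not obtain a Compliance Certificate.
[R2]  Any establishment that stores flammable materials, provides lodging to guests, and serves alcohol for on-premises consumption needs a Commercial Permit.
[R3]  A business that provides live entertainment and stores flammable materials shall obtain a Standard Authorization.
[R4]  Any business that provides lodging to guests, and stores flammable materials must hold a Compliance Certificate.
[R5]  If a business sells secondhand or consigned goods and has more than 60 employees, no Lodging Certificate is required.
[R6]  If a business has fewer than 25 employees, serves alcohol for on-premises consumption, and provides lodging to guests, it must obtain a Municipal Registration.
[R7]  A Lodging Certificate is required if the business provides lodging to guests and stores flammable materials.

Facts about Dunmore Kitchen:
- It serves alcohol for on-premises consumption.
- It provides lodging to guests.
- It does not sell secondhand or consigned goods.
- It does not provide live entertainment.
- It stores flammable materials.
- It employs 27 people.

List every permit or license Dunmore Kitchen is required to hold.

[R1] serves alcohol for on-premises consumption → exempt from Compliance Certificate.
[R2] stores flammable materials; provides lodging to guests; serves alcohol for on-premises consumption → Commercial Permit required.
[R3] does not provide live entertainment; stores flammable materials → Standard Authorization not required.
[R4] provides lodging to guests; stores flammable materials → Compliance Certificate required.
[R5] does not sell secondhand or consigned goods; employees 27 ≤ 60 → Lodging Certificate exemption does not apply.
[R6] employees 27 ≥ 25; serves alcohol for on-premises consumption; provides lodging to guests → Municipal Registration not required.
[R7] provides lodging to guests; stores flammable materials → Lodging Certificate required.

Commercial Permit, Lodging Certificate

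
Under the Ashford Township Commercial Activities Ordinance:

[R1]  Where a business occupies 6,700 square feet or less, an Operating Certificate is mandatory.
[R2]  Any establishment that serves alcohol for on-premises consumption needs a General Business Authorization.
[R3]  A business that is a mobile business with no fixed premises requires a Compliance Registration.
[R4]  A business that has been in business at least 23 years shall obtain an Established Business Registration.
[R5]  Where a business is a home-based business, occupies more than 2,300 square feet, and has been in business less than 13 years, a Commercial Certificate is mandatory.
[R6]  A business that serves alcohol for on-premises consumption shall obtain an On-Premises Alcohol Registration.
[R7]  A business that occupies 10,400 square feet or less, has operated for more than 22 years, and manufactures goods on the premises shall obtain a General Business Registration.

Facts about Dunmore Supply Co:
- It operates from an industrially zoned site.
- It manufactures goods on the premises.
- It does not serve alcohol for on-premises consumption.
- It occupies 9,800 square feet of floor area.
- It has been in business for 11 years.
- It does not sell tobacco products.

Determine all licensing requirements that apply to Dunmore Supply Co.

[R1] floor area 9,800 square feet > 6,700 square feet → Operating Certificate not required.
[R2] does not serve alcohol for on-premises consumption → General Business Authorization not required.
[R3] operates from an industrially zoned site (not: is a mobile business with no fixed premises) → Compliance Registration not required.
[R4] years in business 11 < 23 → Established Business Registration not required.
[R5] operates from an industrially zoned site (not: is a home-based business); floor area 9,800 square feet > 2,300 square feet; years in business 11 < 13 → Commercial Certificate not required.
[R6] does not serve alcohol for on-premises consumption → On-Premises Alcohol Registration not required.
[R7] floor area 9,800 square feet ≤ 10,400 square feet; years in business 11 ≤ 22; manufactures goods on the premises → General Business Registration not required.

None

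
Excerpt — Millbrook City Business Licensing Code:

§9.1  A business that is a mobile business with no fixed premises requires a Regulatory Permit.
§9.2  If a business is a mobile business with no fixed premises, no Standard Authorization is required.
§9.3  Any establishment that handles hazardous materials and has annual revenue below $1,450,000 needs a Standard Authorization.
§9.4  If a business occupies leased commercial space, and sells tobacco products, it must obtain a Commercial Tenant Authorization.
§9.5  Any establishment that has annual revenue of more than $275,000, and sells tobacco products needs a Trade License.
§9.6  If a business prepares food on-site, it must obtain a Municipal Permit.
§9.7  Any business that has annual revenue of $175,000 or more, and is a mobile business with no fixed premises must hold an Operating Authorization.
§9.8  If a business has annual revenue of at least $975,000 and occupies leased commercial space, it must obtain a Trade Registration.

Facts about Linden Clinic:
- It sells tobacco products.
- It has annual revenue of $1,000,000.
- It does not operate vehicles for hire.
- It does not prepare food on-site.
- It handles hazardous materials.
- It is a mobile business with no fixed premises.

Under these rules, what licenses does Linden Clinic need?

Operating Authorization, Regulatory Permit, Trade License

§9.1 is a mobile business with no fixed premises → Regulatory Permit required.
§9.2 is a mobile business with no fixed premises → exempt from Standard Authorization.
§9.3 handles hazardous materials; revenue $1,000,000 < $1,450,000 → Standard Authorization required.
§9.4 is a mobile business with no fixed premises (not: occupies leased commercial space); sells tobacco products → Commercial Tenant Authorization not required.
§9.5 revenue $1,000,000 > $275,000; sells tobacco products → Trade License required.
§9.6 does not prepare food on-site → Municipal Permit not required.
§9.7 revenue $1,000,000 ≥ $175,000; is a mobile business with no fixed premises → Operating Authorization required.
§9.8 revenue $1,000,000 ≥ $975,000; is a mobile business with no fixed premises (not: occupies leased commercial space) → Trade Registration not required.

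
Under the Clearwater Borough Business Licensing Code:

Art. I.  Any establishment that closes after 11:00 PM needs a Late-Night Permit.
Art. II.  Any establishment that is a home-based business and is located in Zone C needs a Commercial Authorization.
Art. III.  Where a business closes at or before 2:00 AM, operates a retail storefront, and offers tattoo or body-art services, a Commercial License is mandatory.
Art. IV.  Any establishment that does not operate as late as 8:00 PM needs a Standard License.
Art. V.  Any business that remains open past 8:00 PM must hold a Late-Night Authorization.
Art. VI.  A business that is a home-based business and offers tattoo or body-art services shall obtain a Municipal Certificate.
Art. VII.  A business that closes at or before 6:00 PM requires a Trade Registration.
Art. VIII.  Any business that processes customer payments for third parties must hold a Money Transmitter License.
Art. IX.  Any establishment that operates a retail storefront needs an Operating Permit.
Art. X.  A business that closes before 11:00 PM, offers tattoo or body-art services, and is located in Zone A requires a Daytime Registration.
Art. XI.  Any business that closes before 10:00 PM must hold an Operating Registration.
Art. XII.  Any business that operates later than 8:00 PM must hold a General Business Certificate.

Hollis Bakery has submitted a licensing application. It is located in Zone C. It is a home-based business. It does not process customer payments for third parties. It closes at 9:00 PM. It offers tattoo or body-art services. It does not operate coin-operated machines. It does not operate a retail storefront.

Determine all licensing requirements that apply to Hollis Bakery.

Art. I. closes 9:00 PM, at/before 11:00 PM → Late-Night Permit not required.
Art. II. is a home-based business; is located in Zone C → Commercial Authorization required.
Art. III. closes 9:00 PM, at/before 2:00 AM; does not operate a retail storefront; offers tattoo or body-art services → Commercial License not required.
Art. IV. closes 9:00 PM, after 8:00 PM → Standard License not required.
Art. V. closes 9:00 PM, after 8:00 PM → Late-Night Authorization required.
Art. VI. is a home-based business; offers tattoo or body-art services → Municipal Certificate required.
Art. VII. closes 9:00 PM, after 6:00 PM → Trade Registration not required.
Art. VIII. does not process customer payments for third parties → Money Transmitter License not required.
Art. IX. does not operate a retail storefront → Operating Permit not required.
Art. X. closes 9:00 PM, at/before 11:00 PM; offers tattoo or body-art services; is located in Zone C (not: is located in Zone A) → Daytime Registration not required.
Art. XI. closes 9:00 PM, at/before 10:00 PM → Operating Registration required.
Art. XII. closes 9:00 PM, after 8:00 PM → General Business Certificate required.

Commercial Authorization, General Business Certificate, Late-Night Authorization, Municipal Certificate, Operating Registration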